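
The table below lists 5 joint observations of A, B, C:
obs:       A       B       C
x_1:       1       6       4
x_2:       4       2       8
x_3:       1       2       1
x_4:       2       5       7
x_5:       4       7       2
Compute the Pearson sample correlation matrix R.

Step 1 — column means:
  mean(A) = (1 + 4 + 1 + 2 + 4) / 5 = 12/5 = 2.4
  mean(B) = (6 + 2 + 2 + 5 + 7) / 5 = 22/5 = 4.4
  mean(C) = (4 + 8 + 1 + 7 + 2) / 5 = 22/5 = 4.4

Step 2 — sample variances and covariances s[i,j] = (1/(n-1)) · Σ_k (x_{k,i} - mean_i) · (x_{k,j} - mean_j), with n-1 = 4:
  s[A,A] = ((-1.4)·(-1.4) + (1.6)·(1.6) + (-1.4)·(-1.4) + (-0.4)·(-0.4) + (1.6)·(1.6)) / 4 = 9.2/4 = 2.3
  s[A,B] = ((-1.4)·(1.6) + (1.6)·(-2.4) + (-1.4)·(-2.4) + (-0.4)·(0.6) + (1.6)·(2.6)) / 4 = 1.2/4 = 0.3
  s[A,C] = ((-1.4)·(-0.4) + (1.6)·(3.6) + (-1.4)·(-3.4) + (-0.4)·(2.6) + (1.6)·(-2.4)) / 4 = 6.2/4 = 1.55
  s[B,B] = ((1.6)·(1.6) + (-2.4)·(-2.4) + (-2.4)·(-2.4) + (0.6)·(0.6) + (2.6)·(2.6)) / 4 = 21.2/4 = 5.3
  s[B,C] = ((1.6)·(-0.4) + (-2.4)·(3.6) + (-2.4)·(-3.4) + (0.6)·(2.6) + (2.6)·(-2.4)) / 4 = -5.8/4 = -1.45
  s[C,C] = ((-0.4)·(-0.4) + (3.6)·(3.6) + (-3.4)·(-3.4) + (2.6)·(2.6) + (-2.4)·(-2.4)) / 4 = 37.2/4 = 9.3
  Sample standard deviations s_i = √(s[i,i]):
  s(A) = √(2.3) = 1.5166
  s(B) = √(5.3) = 2.3022
  s(C) = √(9.3) = 3.0496

Step 3 — r_{ij} = s_{ij} / (s_i · s_j):
  r[A,A] = 1 (diagonal).
  r[A,B] = 0.3 / (1.5166 · 2.3022) = 0.3 / 3.4914 = 0.0859
  r[A,C] = 1.55 / (1.5166 · 3.0496) = 1.55 / 4.6249 = 0.3351
  r[B,B] = 1 (diagonal).
  r[B,C] = -1.45 / (2.3022 · 3.0496) = -1.45 / 7.0207 = -0.2065
  r[C,C] = 1 (diagonal).

R is symmetric with unit diagonal. Assembling:

R = [[1, 0.0859, 0.3351],
 [0.0859, 1, -0.2065],
 [0.3351, -0.2065, 1]]


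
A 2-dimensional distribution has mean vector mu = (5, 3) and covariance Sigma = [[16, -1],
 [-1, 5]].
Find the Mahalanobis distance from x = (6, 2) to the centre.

Step 1 — centre the observation: (x - mu) = (1, -1).

Step 2 — invert Sigma. det(Sigma) = 16·5 - (-1)² = 79.
  Sigma^{-1} = (1/det) · [[d, -b], [-b, a]] = [[0.0633, 0.0127],
 [0.0127, 0.2025]].

Step 3 — form the quadratic (x - mu)^T · Sigma^{-1} · (x - mu):
  Sigma^{-1} · (x - mu) = (0.0506, -0.1899).
  (x - mu)^T · [Sigma^{-1} · (x - mu)] = (1)·(0.0506) + (-1)·(-0.1899) = 0.2405.

Step 4 — take square root: d = √(0.2405) ≈ 0.4904.

d(x, mu) = √(0.2405) ≈ 0.4904


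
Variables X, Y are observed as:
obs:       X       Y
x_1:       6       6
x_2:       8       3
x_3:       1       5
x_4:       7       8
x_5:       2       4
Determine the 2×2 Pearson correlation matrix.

Step 1 — column means:
  mean(X) = (6 + 8 + 1 + 7 + 2) / 5 = 24/5 = 4.8
  mean(Y) = (6 + 3 + 5 + 8 + 4) / 5 = 26/5 = 5.2

Step 2 — sample variances and covariances s[i,j] = (1/(n-1)) · Σ_k (x_{k,i} - mean_i) · (x_{k,j} - mean_j), with n-1 = 4:
  s[X,X] = ((1.2)·(1.2) + (3.2)·(3.2) + (-3.8)·(-3.8) + (2.2)·(2.2) + (-2.8)·(-2.8)) / 4 = 38.8/4 = 9.7
  s[X,Y] = ((1.2)·(0.8) + (3.2)·(-2.2) + (-3.8)·(-0.2) + (2.2)·(2.8) + (-2.8)·(-1.2)) / 4 = 4.2/4 = 1.05
  s[Y,Y] = ((0.8)·(0.8) + (-2.2)·(-2.2) + (-0.2)·(-0.2) + (2.8)·(2.8) + (-1.2)·(-1.2)) / 4 = 14.8/4 = 3.7
  Sample standard deviations s_i = √(s[i,i]):
  s(X) = √(9.7) = 3.1145
  s(Y) = √(3.7) = 1.9235

Step 3 — r_{ij} = s_{ij} / (s_i · s_j):
  r[X,X] = 1 (diagonal).
  r[X,Y] = 1.05 / (3.1145 · 1.9235) = 1.05 / 5.9908 = 0.1753
  r[Y,Y] = 1 (diagonal).

R is symmetric with unit diagonal. Assembling:

R = [[1, 0.1753],
 [0.1753, 1]]


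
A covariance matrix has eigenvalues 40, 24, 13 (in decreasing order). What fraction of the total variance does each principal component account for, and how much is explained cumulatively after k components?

Step 1 — total variance = trace(Sigma) = Σ λ_i = 40 + 24 + 13 = 77.

Step 2 — fraction explained by component i = λ_i / Σ λ:
  PC1: 40/77 = 0.5195
  PC2: 24/77 = 0.3117
  PC3: 13/77 = 0.1688

Step 3 — cumulative fraction after k components = (λ_1 + ... + λ_k) / Σ λ:
  k = 1: 40/77 = 0.5195
  k = 2: (40 + 24)/77 = 64/77 = 0.8312
  k = 3: (40 + 24 + 13)/77 = 77/77 = 1

Summary (fraction, with percent):

explained: PC1 0.5195 (51.95%), PC2 0.3117 (31.17%), PC3 0.1688 (16.88%);  cumulative: 0.5195, 0.8312, 1


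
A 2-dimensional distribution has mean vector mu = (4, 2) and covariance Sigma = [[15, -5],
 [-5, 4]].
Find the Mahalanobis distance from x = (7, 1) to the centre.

Step 1 — centre the observation: (x - mu) = (3, -1).

Step 2 — invert Sigma. det(Sigma) = 15·4 - (-5)² = 35.
  Sigma^{-1} = (1/det) · [[d, -b], [-b, a]] = [[0.1143, 0.1429],
 [0.1429, 0.4286]].

Step 3 — form the quadratic (x - mu)^T · Sigma^{-1} · (x - mu):
  Sigma^{-1} · (x - mu) = (0.2, 0).
  (x - mu)^T · [Sigma^{-1} · (x - mu)] = (3)·(0.2) + (-1)·(0) = 0.6.

Step 4 — take square root: d = √(0.6) ≈ 0.7746.

d(x, mu) = √(0.6) ≈ 0.7746


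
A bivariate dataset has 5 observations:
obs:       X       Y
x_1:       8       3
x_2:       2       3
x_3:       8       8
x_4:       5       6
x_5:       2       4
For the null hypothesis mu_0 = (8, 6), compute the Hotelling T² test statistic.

Step 1 — sample mean vector:
  mean(X) = (8 + 2 + 8 + 5 + 2) / 5 = 25/5 = 5
  mean(Y) = (3 + 3 + 8 + 6 + 4) / 5 = 24/5 = 4.8
  x̄ = (5, 4.8),  deviation x̄ - mu_0 = (5, 4.8) - (8, 6) = (-3, -1.2).

Step 2 — sample covariance matrix, S[i,j] = (1/(n-1)) · Σ_k (x_{k,i} - mean_i) · (x_{k,j} - mean_j), divisor n-1 = 4:
  S[X,X] = ((3)·(3) + (-3)·(-3) + (3)·(3) + (0)·(0) + (-3)·(-3)) / 4 = 36/4 = 9
  S[X,Y] = ((3)·(-1.8) + (-3)·(-1.8) + (3)·(3.2) + (0)·(1.2) + (-3)·(-0.8)) / 4 = 12/4 = 3
  S[Y,Y] = ((-1.8)·(-1.8) + (-1.8)·(-1.8) + (3.2)·(3.2) + (1.2)·(1.2) + (-0.8)·(-0.8)) / 4 = 18.8/4 = 4.7
  S = [[9, 3],
 [3, 4.7]].

Step 3 — invert S. det(S) = 9·4.7 - (3)² = 33.3.
  S^{-1} = (1/det) · [[d, -b], [-b, a]] = [[0.1411, -0.0901],
 [-0.0901, 0.2703]].

Step 4 — quadratic form (x̄ - mu_0)^T · S^{-1} · (x̄ - mu_0):
  S^{-1} · (x̄ - mu_0) = (-0.3153, -0.0541),
  (x̄ - mu_0)^T · [...] = (-3)·(-0.3153) + (-1.2)·(-0.0541) = 1.0108.

Step 5 — scale by n: T² = 5 · 1.0108 = 5.0541.

T² ≈ 5.0541


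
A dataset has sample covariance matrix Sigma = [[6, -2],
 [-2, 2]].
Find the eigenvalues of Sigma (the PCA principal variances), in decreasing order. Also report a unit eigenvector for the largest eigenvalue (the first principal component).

Step 1 — characteristic polynomial of 2×2 Sigma:
  det(Sigma - λI) = λ² - trace · λ + det = 0.
  trace = 6 + 2 = 8, det = 6·2 - (-2)² = 8.
Step 2 — discriminant:
  Δ = trace² - 4·det = 64 - 32 = 32.
Step 3 — eigenvalues:
  λ = (trace ± √Δ)/2 = (8 ± 5.6569)/2,
  λ_1 = 6.8284,  λ_2 = 1.1716.

Step 4 — unit eigenvector for λ_1: solve (Sigma - λ_1 I)v = 0. First row:
  (6 - 6.8284)·v_x + (-2)·v_y = 0, i.e. (-0.8284)·v_x + (-2)·v_y = 0,
  so v ∝ (b, λ_1 - a) = (-2, 0.8284); multiply by -1 so the first entry is positive: u = (2, -0.8284).
  ||u|| = √((2)² + (-0.8284)²) = √(4.6863) ≈ 2.1648,
  v_1 = u/||u|| ≈ (0.9239, -0.3827) (||v_1|| = 1).

λ_1 = 6.8284,  λ_2 = 1.1716;  v_1 ≈ (0.9239, -0.3827)


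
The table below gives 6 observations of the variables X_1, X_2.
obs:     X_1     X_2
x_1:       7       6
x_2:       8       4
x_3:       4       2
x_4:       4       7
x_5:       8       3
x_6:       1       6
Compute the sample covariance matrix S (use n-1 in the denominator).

Step 1 — column means:
  mean(X_1) = (7 + 8 + 4 + 4 + 8 + 1) / 6 = 32/6 = 5.3333
  mean(X_2) = (6 + 4 + 2 + 7 + 3 + 6) / 6 = 28/6 = 4.6667

Step 2 — sample covariance S[i,j] = (1/(n-1)) · Σ_k (x_{k,i} - mean_i) · (x_{k,j} - mean_j), with n-1 = 5.
  S[X_1,X_1] = ((1.6667)·(1.6667) + (2.6667)·(2.6667) + (-1.3333)·(-1.3333) + (-1.3333)·(-1.3333) + (2.6667)·(2.6667) + (-4.3333)·(-4.3333)) / 5 = 39.3333/5 = 7.8667
  S[X_1,X_2] = ((1.6667)·(1.3333) + (2.6667)·(-0.6667) + (-1.3333)·(-2.6667) + (-1.3333)·(2.3333) + (2.6667)·(-1.6667) + (-4.3333)·(1.3333)) / 5 = -9.3333/5 = -1.8667
  S[X_2,X_2] = ((1.3333)·(1.3333) + (-0.6667)·(-0.6667) + (-2.6667)·(-2.6667) + (2.3333)·(2.3333) + (-1.6667)·(-1.6667) + (1.3333)·(1.3333)) / 5 = 19.3333/5 = 3.8667

S is symmetric (S[j,i] = S[i,j]). Assembling:

S = [[7.8667, -1.8667],
 [-1.8667, 3.8667]]


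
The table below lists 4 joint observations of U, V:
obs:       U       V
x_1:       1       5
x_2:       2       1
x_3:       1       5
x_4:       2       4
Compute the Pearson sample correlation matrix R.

Step 1 — column means:
  mean(U) = (1 + 2 + 1 + 2) / 4 = 6/4 = 1.5
  mean(V) = (5 + 1 + 5 + 4) / 4 = 15/4 = 3.75

Step 2 — sample variances and covariances s[i,j] = (1/(n-1)) · Σ_k (x_{k,i} - mean_i) · (x_{k,j} - mean_j), with n-1 = 3:
  s[U,U] = ((-0.5)·(-0.5) + (0.5)·(0.5) + (-0.5)·(-0.5) + (0.5)·(0.5)) / 3 = 1/3 = 0.3333
  s[U,V] = ((-0.5)·(1.25) + (0.5)·(-2.75) + (-0.5)·(1.25) + (0.5)·(0.25)) / 3 = -2.5/3 = -0.8333
  s[V,V] = ((1.25)·(1.25) + (-2.75)·(-2.75) + (1.25)·(1.25) + (0.25)·(0.25)) / 3 = 10.75/3 = 3.5833
  Sample standard deviations s_i = √(s[i,i]):
  s(U) = √(0.3333) = 0.5774
  s(V) = √(3.5833) = 1.893

Step 3 — r_{ij} = s_{ij} / (s_i · s_j):
  r[U,U] = 1 (diagonal).
  r[U,V] = -0.8333 / (0.5774 · 1.893) = -0.8333 / 1.0929 = -0.7625
  r[V,V] = 1 (diagonal).

R is symmetric with unit diagonal. Assembling:

R = [[1, -0.7625],
 [-0.7625, 1]]


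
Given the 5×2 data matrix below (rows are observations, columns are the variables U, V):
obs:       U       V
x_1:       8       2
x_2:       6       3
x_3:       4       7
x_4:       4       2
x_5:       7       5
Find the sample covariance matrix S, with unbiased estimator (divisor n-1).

Step 1 — column means:
  mean(U) = (8 + 6 + 4 + 4 + 7) / 5 = 29/5 = 5.8
  mean(V) = (2 + 3 + 7 + 2 + 5) / 5 = 19/5 = 3.8

Step 2 — sample covariance S[i,j] = (1/(n-1)) · Σ_k (x_{k,i} - mean_i) · (x_{k,j} - mean_j), with n-1 = 4.
  S[U,U] = ((2.2)·(2.2) + (0.2)·(0.2) + (-1.8)·(-1.8) + (-1.8)·(-1.8) + (1.2)·(1.2)) / 4 = 12.8/4 = 3.2
  S[U,V] = ((2.2)·(-1.8) + (0.2)·(-0.8) + (-1.8)·(3.2) + (-1.8)·(-1.8) + (1.2)·(1.2)) / 4 = -5.2/4 = -1.3
  S[V,V] = ((-1.8)·(-1.8) + (-0.8)·(-0.8) + (3.2)·(3.2) + (-1.8)·(-1.8) + (1.2)·(1.2)) / 4 = 18.8/4 = 4.7

S is symmetric (S[j,i] = S[i,j]). Assembling:

S = [[3.2, -1.3],
 [-1.3, 4.7]]


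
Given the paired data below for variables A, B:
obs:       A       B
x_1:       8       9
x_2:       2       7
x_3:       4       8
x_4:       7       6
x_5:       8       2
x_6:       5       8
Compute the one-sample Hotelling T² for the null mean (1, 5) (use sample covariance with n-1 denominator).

Step 1 — sample mean vector:
  mean(A) = (8 + 2 + 4 + 7 + 8 + 5) / 6 = 34/6 = 5.6667
  mean(B) = (9 + 7 + 8 + 6 + 2 + 8) / 6 = 40/6 = 6.6667
  x̄ = (5.6667, 6.6667),  deviation x̄ - mu_0 = (5.6667, 6.6667) - (1, 5) = (4.6667, 1.6667).

Step 2 — sample covariance matrix, S[i,j] = (1/(n-1)) · Σ_k (x_{k,i} - mean_i) · (x_{k,j} - mean_j), divisor n-1 = 5:
  S[A,A] = ((2.3333)·(2.3333) + (-3.6667)·(-3.6667) + (-1.6667)·(-1.6667) + (1.3333)·(1.3333) + (2.3333)·(2.3333) + (-0.6667)·(-0.6667)) / 5 = 29.3333/5 = 5.8667
  S[A,B] = ((2.3333)·(2.3333) + (-3.6667)·(0.3333) + (-1.6667)·(1.3333) + (1.3333)·(-0.6667) + (2.3333)·(-4.6667) + (-0.6667)·(1.3333)) / 5 = -10.6667/5 = -2.1333
  S[B,B] = ((2.3333)·(2.3333) + (0.3333)·(0.3333) + (1.3333)·(1.3333) + (-0.6667)·(-0.6667) + (-4.6667)·(-4.6667) + (1.3333)·(1.3333)) / 5 = 31.3333/5 = 6.2667
  S = [[5.8667, -2.1333],
 [-2.1333, 6.2667]].

Step 3 — invert S. det(S) = 5.8667·6.2667 - (-2.1333)² = 32.2133.
  S^{-1} = (1/det) · [[d, -b], [-b, a]] = [[0.1945, 0.0662],
 [0.0662, 0.1821]].

Step 4 — quadratic form (x̄ - mu_0)^T · S^{-1} · (x̄ - mu_0):
  S^{-1} · (x̄ - mu_0) = (1.0182, 0.6126),
  (x̄ - mu_0)^T · [...] = (4.6667)·(1.0182) + (1.6667)·(0.6126) = 5.7726.

Step 5 — scale by n: T² = 6 · 5.7726 = 34.6358.

T² ≈ 34.6358


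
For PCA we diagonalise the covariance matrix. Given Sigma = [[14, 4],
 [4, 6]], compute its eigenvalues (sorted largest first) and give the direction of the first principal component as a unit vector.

Step 1 — characteristic polynomial of 2×2 Sigma:
  det(Sigma - λI) = λ² - trace · λ + det = 0.
  trace = 14 + 6 = 20, det = 14·6 - (4)² = 68.
Step 2 — discriminant:
  Δ = trace² - 4·det = 400 - 272 = 128.
Step 3 — eigenvalues:
  λ = (trace ± √Δ)/2 = (20 ± 11.3137)/2,
  λ_1 = 15.6569,  λ_2 = 4.3431.

Step 4 — unit eigenvector for λ_1: solve (Sigma - λ_1 I)v = 0. First row:
  (14 - 15.6569)·v_x + (4)·v_y = 0, i.e. (-1.6569)·v_x + (4)·v_y = 0,
  so v ∝ (b, λ_1 - a) = (4, 1.6569) = u.
  ||u|| = √((4)² + (1.6569)²) = √(18.7452) ≈ 4.3296,
  v_1 = u/||u|| ≈ (0.9239, 0.3827) (||v_1|| = 1).

λ_1 = 15.6569,  λ_2 = 4.3431;  v_1 ≈ (0.9239, 0.3827)


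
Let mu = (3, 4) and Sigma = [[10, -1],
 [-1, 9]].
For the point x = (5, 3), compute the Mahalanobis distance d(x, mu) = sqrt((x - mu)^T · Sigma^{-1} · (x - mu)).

Step 1 — centre the observation: (x - mu) = (2, -1).

Step 2 — invert Sigma. det(Sigma) = 10·9 - (-1)² = 89.
  Sigma^{-1} = (1/det) · [[d, -b], [-b, a]] = [[0.1011, 0.0112],
 [0.0112, 0.1124]].

Step 3 — form the quadratic (x - mu)^T · Sigma^{-1} · (x - mu):
  Sigma^{-1} · (x - mu) = (0.191, -0.0899).
  (x - mu)^T · [Sigma^{-1} · (x - mu)] = (2)·(0.191) + (-1)·(-0.0899) = 0.4719.

Step 4 — take square root: d = √(0.4719) ≈ 0.687.

d(x, mu) = √(0.4719) ≈ 0.687


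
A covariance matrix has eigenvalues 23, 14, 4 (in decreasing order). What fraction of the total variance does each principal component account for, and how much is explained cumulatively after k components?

Step 1 — total variance = trace(Sigma) = Σ λ_i = 23 + 14 + 4 = 41.

Step 2 — fraction explained by component i = λ_i / Σ λ:
  PC1: 23/41 = 0.561
  PC2: 14/41 = 0.3415
  PC3: 4/41 = 0.0976

Step 3 — cumulative fraction after k components = (λ_1 + ... + λ_k) / Σ λ:
  k = 1: 23/41 = 0.561
  k = 2: (23 + 14)/41 = 37/41 = 0.9024
  k = 3: (23 + 14 + 4)/41 = 41/41 = 1

Summary (fraction, with percent):

explained: PC1 0.561 (56.1%), PC2 0.3415 (34.15%), PC3 0.0976 (9.76%);  cumulative: 0.561, 0.9024, 1


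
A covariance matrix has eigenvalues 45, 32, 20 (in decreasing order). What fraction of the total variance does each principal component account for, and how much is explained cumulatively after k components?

Step 1 — total variance = trace(Sigma) = Σ λ_i = 45 + 32 + 20 = 97.

Step 2 — fraction explained by component i = λ_i / Σ λ:
  PC1: 45/97 = 0.4639
  PC2: 32/97 = 0.3299
  PC3: 20/97 = 0.2062

Step 3 — cumulative fraction after k components = (λ_1 + ... + λ_k) / Σ λ:
  k = 1: 45/97 = 0.4639
  k = 2: (45 + 32)/97 = 77/97 = 0.7938
  k = 3: (45 + 32 + 20)/97 = 97/97 = 1

Summary (fraction, with percent):

explained: PC1 0.4639 (46.39%), PC2 0.3299 (32.99%), PC3 0.2062 (20.62%);  cumulative: 0.4639, 0.7938, 1


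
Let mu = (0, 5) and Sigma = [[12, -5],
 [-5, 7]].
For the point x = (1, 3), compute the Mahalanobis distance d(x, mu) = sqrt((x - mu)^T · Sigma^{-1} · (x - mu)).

Step 1 — centre the observation: (x - mu) = (1, -2).

Step 2 — invert Sigma. det(Sigma) = 12·7 - (-5)² = 59.
  Sigma^{-1} = (1/det) · [[d, -b], [-b, a]] = [[0.1186, 0.0847],
 [0.0847, 0.2034]].

Step 3 — form the quadratic (x - mu)^T · Sigma^{-1} · (x - mu):
  Sigma^{-1} · (x - mu) = (-0.0508, -0.322).
  (x - mu)^T · [Sigma^{-1} · (x - mu)] = (1)·(-0.0508) + (-2)·(-0.322) = 0.5932.

Step 4 — take square root: d = √(0.5932) ≈ 0.7702.

d(x, mu) = √(0.5932) ≈ 0.7702


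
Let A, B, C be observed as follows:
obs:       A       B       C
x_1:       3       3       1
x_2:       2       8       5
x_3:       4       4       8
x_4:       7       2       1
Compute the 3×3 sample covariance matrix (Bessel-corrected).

Step 1 — column means:
  mean(A) = (3 + 2 + 4 + 7) / 4 = 16/4 = 4
  mean(B) = (3 + 8 + 4 + 2) / 4 = 17/4 = 4.25
  mean(C) = (1 + 5 + 8 + 1) / 4 = 15/4 = 3.75

Step 2 — sample covariance S[i,j] = (1/(n-1)) · Σ_k (x_{k,i} - mean_i) · (x_{k,j} - mean_j), with n-1 = 3.
  S[A,A] = ((-1)·(-1) + (-2)·(-2) + (0)·(0) + (3)·(3)) / 3 = 14/3 = 4.6667
  S[A,B] = ((-1)·(-1.25) + (-2)·(3.75) + (0)·(-0.25) + (3)·(-2.25)) / 3 = -13/3 = -4.3333
  S[A,C] = ((-1)·(-2.75) + (-2)·(1.25) + (0)·(4.25) + (3)·(-2.75)) / 3 = -8/3 = -2.6667
  S[B,B] = ((-1.25)·(-1.25) + (3.75)·(3.75) + (-0.25)·(-0.25) + (-2.25)·(-2.25)) / 3 = 20.75/3 = 6.9167
  S[B,C] = ((-1.25)·(-2.75) + (3.75)·(1.25) + (-0.25)·(4.25) + (-2.25)·(-2.75)) / 3 = 13.25/3 = 4.4167
  S[C,C] = ((-2.75)·(-2.75) + (1.25)·(1.25) + (4.25)·(4.25) + (-2.75)·(-2.75)) / 3 = 34.75/3 = 11.5833

S is symmetric (S[j,i] = S[i,j]). Assembling:

S = [[4.6667, -4.3333, -2.6667],
 [-4.3333, 6.9167, 4.4167],
 [-2.6667, 4.4167, 11.5833]]


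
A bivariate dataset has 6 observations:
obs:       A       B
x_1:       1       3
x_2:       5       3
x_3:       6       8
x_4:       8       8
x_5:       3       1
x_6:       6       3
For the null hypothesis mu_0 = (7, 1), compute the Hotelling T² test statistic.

Step 1 — sample mean vector:
  mean(A) = (1 + 5 + 6 + 8 + 3 + 6) / 6 = 29/6 = 4.8333
  mean(B) = (3 + 3 + 8 + 8 + 1 + 3) / 6 = 26/6 = 4.3333
  x̄ = (4.8333, 4.3333),  deviation x̄ - mu_0 = (4.8333, 4.3333) - (7, 1) = (-2.1667, 3.3333).

Step 2 — sample covariance matrix, S[i,j] = (1/(n-1)) · Σ_k (x_{k,i} - mean_i) · (x_{k,j} - mean_j), divisor n-1 = 5:
  S[A,A] = ((-3.8333)·(-3.8333) + (0.1667)·(0.1667) + (1.1667)·(1.1667) + (3.1667)·(3.1667) + (-1.8333)·(-1.8333) + (1.1667)·(1.1667)) / 5 = 30.8333/5 = 6.1667
  S[A,B] = ((-3.8333)·(-1.3333) + (0.1667)·(-1.3333) + (1.1667)·(3.6667) + (3.1667)·(3.6667) + (-1.8333)·(-3.3333) + (1.1667)·(-1.3333)) / 5 = 25.3333/5 = 5.0667
  S[B,B] = ((-1.3333)·(-1.3333) + (-1.3333)·(-1.3333) + (3.6667)·(3.6667) + (3.6667)·(3.6667) + (-3.3333)·(-3.3333) + (-1.3333)·(-1.3333)) / 5 = 43.3333/5 = 8.6667
  S = [[6.1667, 5.0667],
 [5.0667, 8.6667]].

Step 3 — invert S. det(S) = 6.1667·8.6667 - (5.0667)² = 27.7733.
  S^{-1} = (1/det) · [[d, -b], [-b, a]] = [[0.312, -0.1824],
 [-0.1824, 0.222]].

Step 4 — quadratic form (x̄ - mu_0)^T · S^{-1} · (x̄ - mu_0):
  S^{-1} · (x̄ - mu_0) = (-1.2842, 1.1354),
  (x̄ - mu_0)^T · [...] = (-2.1667)·(-1.2842) + (3.3333)·(1.1354) = 6.5671.

Step 5 — scale by n: T² = 6 · 6.5671 = 39.4023.

T² ≈ 39.4023


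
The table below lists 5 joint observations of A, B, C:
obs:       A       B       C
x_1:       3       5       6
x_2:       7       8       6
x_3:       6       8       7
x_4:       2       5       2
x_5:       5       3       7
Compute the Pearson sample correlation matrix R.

Step 1 — column means:
  mean(A) = (3 + 7 + 6 + 2 + 5) / 5 = 23/5 = 4.6
  mean(B) = (5 + 8 + 8 + 5 + 3) / 5 = 29/5 = 5.8
  mean(C) = (6 + 6 + 7 + 2 + 7) / 5 = 28/5 = 5.6

Step 2 — sample variances and covariances s[i,j] = (1/(n-1)) · Σ_k (x_{k,i} - mean_i) · (x_{k,j} - mean_j), with n-1 = 4:
  s[A,A] = ((-1.6)·(-1.6) + (2.4)·(2.4) + (1.4)·(1.4) + (-2.6)·(-2.6) + (0.4)·(0.4)) / 4 = 17.2/4 = 4.3
  s[A,B] = ((-1.6)·(-0.8) + (2.4)·(2.2) + (1.4)·(2.2) + (-2.6)·(-0.8) + (0.4)·(-2.8)) / 4 = 10.6/4 = 2.65
  s[A,C] = ((-1.6)·(0.4) + (2.4)·(0.4) + (1.4)·(1.4) + (-2.6)·(-3.6) + (0.4)·(1.4)) / 4 = 12.2/4 = 3.05
  s[B,B] = ((-0.8)·(-0.8) + (2.2)·(2.2) + (2.2)·(2.2) + (-0.8)·(-0.8) + (-2.8)·(-2.8)) / 4 = 18.8/4 = 4.7
  s[B,C] = ((-0.8)·(0.4) + (2.2)·(0.4) + (2.2)·(1.4) + (-0.8)·(-3.6) + (-2.8)·(1.4)) / 4 = 2.6/4 = 0.65
  s[C,C] = ((0.4)·(0.4) + (0.4)·(0.4) + (1.4)·(1.4) + (-3.6)·(-3.6) + (1.4)·(1.4)) / 4 = 17.2/4 = 4.3
  Sample standard deviations s_i = √(s[i,i]):
  s(A) = √(4.3) = 2.0736
  s(B) = √(4.7) = 2.1679
  s(C) = √(4.3) = 2.0736

Step 3 — r_{ij} = s_{ij} / (s_i · s_j):
  r[A,A] = 1 (diagonal).
  r[A,B] = 2.65 / (2.0736 · 2.1679) = 2.65 / 4.4956 = 0.5895
  r[A,C] = 3.05 / (2.0736 · 2.0736) = 3.05 / 4.3 = 0.7093
  r[B,B] = 1 (diagonal).
  r[B,C] = 0.65 / (2.1679 · 2.0736) = 0.65 / 4.4956 = 0.1446
  r[C,C] = 1 (diagonal).

R is symmetric with unit diagonal. Assembling:

R = [[1, 0.5895, 0.7093],
 [0.5895, 1, 0.1446],
 [0.7093, 0.1446, 1]]


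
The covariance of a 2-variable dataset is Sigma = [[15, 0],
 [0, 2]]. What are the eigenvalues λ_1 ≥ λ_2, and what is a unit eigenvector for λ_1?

Step 1 — characteristic polynomial of 2×2 Sigma:
  det(Sigma - λI) = λ² - trace · λ + det = 0.
  trace = 15 + 2 = 17, det = 15·2 - (0)² = 30.
Step 2 — discriminant:
  Δ = trace² - 4·det = 289 - 120 = 169.
Step 3 — eigenvalues:
  λ = (trace ± √Δ)/2 = (17 ± 13)/2,
  λ_1 = 15,  λ_2 = 2.

Step 4 — unit eigenvector for λ_1: Sigma is diagonal, so its eigenvectors are the coordinate axes. λ_1 = 15 is the diagonal entry on the first coordinate axis, hence
  v_1 = (1, 0) (||v_1|| = 1).

λ_1 = 15,  λ_2 = 2;  v_1 ≈ (1, 0)


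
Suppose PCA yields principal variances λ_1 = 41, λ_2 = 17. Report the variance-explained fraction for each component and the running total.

Step 1 — total variance = trace(Sigma) = Σ λ_i = 41 + 17 = 58.

Step 2 — fraction explained by component i = λ_i / Σ λ:
  PC1: 41/58 = 0.7069
  PC2: 17/58 = 0.2931

Step 3 — cumulative fraction after k components = (λ_1 + ... + λ_k) / Σ λ:
  k = 1: 41/58 = 0.7069
  k = 2: (41 + 17)/58 = 58/58 = 1

Summary (fraction, with percent):

explained: PC1 0.7069 (70.69%), PC2 0.2931 (29.31%);  cumulative: 0.7069, 1


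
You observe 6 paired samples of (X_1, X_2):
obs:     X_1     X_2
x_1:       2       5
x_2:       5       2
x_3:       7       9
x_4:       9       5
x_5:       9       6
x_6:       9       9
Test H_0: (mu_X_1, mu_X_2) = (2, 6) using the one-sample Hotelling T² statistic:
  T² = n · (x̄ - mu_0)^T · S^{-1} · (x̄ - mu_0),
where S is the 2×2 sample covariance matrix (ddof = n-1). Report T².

Step 1 — sample mean vector:
  mean(X_1) = (2 + 5 + 7 + 9 + 9 + 9) / 6 = 41/6 = 6.8333
  mean(X_2) = (5 + 2 + 9 + 5 + 6 + 9) / 6 = 36/6 = 6
  x̄ = (6.8333, 6),  deviation x̄ - mu_0 = (6.8333, 6) - (2, 6) = (4.8333, 0).

Step 2 — sample covariance matrix, S[i,j] = (1/(n-1)) · Σ_k (x_{k,i} - mean_i) · (x_{k,j} - mean_j), divisor n-1 = 5:
  S[X_1,X_1] = ((-4.8333)·(-4.8333) + (-1.8333)·(-1.8333) + (0.1667)·(0.1667) + (2.1667)·(2.1667) + (2.1667)·(2.1667) + (2.1667)·(2.1667)) / 5 = 40.8333/5 = 8.1667
  S[X_1,X_2] = ((-4.8333)·(-1) + (-1.8333)·(-4) + (0.1667)·(3) + (2.1667)·(-1) + (2.1667)·(0) + (2.1667)·(3)) / 5 = 17/5 = 3.4
  S[X_2,X_2] = ((-1)·(-1) + (-4)·(-4) + (3)·(3) + (-1)·(-1) + (0)·(0) + (3)·(3)) / 5 = 36/5 = 7.2
  S = [[8.1667, 3.4],
 [3.4, 7.2]].

Step 3 — invert S. det(S) = 8.1667·7.2 - (3.4)² = 47.24.
  S^{-1} = (1/det) · [[d, -b], [-b, a]] = [[0.1524, -0.072],
 [-0.072, 0.1729]].

Step 4 — quadratic form (x̄ - mu_0)^T · S^{-1} · (x̄ - mu_0):
  S^{-1} · (x̄ - mu_0) = (0.7367, -0.3479),
  (x̄ - mu_0)^T · [...] = (4.8333)·(0.7367) + (0)·(-0.3479) = 3.5605.

Step 5 — scale by n: T² = 6 · 3.5605 = 21.3633.

T² ≈ 21.3633


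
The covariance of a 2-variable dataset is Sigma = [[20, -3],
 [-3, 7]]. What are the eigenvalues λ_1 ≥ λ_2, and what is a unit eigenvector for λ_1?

Step 1 — characteristic polynomial of 2×2 Sigma:
  det(Sigma - λI) = λ² - trace · λ + det = 0.
  trace = 20 + 7 = 27, det = 20·7 - (-3)² = 131.
Step 2 — discriminant:
  Δ = trace² - 4·det = 729 - 524 = 205.
Step 3 — eigenvalues:
  λ = (trace ± √Δ)/2 = (27 ± 14.3178)/2,
  λ_1 = 20.6589,  λ_2 = 6.3411.

Step 4 — unit eigenvector for λ_1: solve (Sigma - λ_1 I)v = 0. First row:
  (20 - 20.6589)·v_x + (-3)·v_y = 0, i.e. (-0.6589)·v_x + (-3)·v_y = 0,
  so v ∝ (b, λ_1 - a) = (-3, 0.6589); multiply by -1 so the first entry is positive: u = (3, -0.6589).
  ||u|| = √((3)² + (-0.6589)²) = √(9.4342) ≈ 3.0715,
  v_1 = u/||u|| ≈ (0.9767, -0.2145) (||v_1|| = 1).

λ_1 = 20.6589,  λ_2 = 6.3411;  v_1 ≈ (0.9767, -0.2145)


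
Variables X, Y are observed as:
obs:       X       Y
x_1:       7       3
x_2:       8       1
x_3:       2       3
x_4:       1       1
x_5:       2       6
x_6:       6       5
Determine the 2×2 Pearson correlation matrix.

Step 1 — column means:
  mean(X) = (7 + 8 + 2 + 1 + 2 + 6) / 6 = 26/6 = 4.3333
  mean(Y) = (3 + 1 + 3 + 1 + 6 + 5) / 6 = 19/6 = 3.1667

Step 2 — sample variances and covariances s[i,j] = (1/(n-1)) · Σ_k (x_{k,i} - mean_i) · (x_{k,j} - mean_j), with n-1 = 5:
  s[X,X] = ((2.6667)·(2.6667) + (3.6667)·(3.6667) + (-2.3333)·(-2.3333) + (-3.3333)·(-3.3333) + (-2.3333)·(-2.3333) + (1.6667)·(1.6667)) / 5 = 45.3333/5 = 9.0667
  s[X,Y] = ((2.6667)·(-0.1667) + (3.6667)·(-2.1667) + (-2.3333)·(-0.1667) + (-3.3333)·(-2.1667) + (-2.3333)·(2.8333) + (1.6667)·(1.8333)) / 5 = -4.3333/5 = -0.8667
  s[Y,Y] = ((-0.1667)·(-0.1667) + (-2.1667)·(-2.1667) + (-0.1667)·(-0.1667) + (-2.1667)·(-2.1667) + (2.8333)·(2.8333) + (1.8333)·(1.8333)) / 5 = 20.8333/5 = 4.1667
  Sample standard deviations s_i = √(s[i,i]):
  s(X) = √(9.0667) = 3.0111
  s(Y) = √(4.1667) = 2.0412

Step 3 — r_{ij} = s_{ij} / (s_i · s_j):
  r[X,X] = 1 (diagonal).
  r[X,Y] = -0.8667 / (3.0111 · 2.0412) = -0.8667 / 6.1464 = -0.141
  r[Y,Y] = 1 (diagonal).

R is symmetric with unit diagonal. Assembling:

R = [[1, -0.141],
 [-0.141, 1]]


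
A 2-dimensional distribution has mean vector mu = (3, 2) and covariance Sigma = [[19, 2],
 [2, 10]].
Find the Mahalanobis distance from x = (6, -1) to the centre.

Step 1 — centre the observation: (x - mu) = (3, -3).

Step 2 — invert Sigma. det(Sigma) = 19·10 - (2)² = 186.
  Sigma^{-1} = (1/det) · [[d, -b], [-b, a]] = [[0.0538, -0.0108],
 [-0.0108, 0.1022]].

Step 3 — form the quadratic (x - mu)^T · Sigma^{-1} · (x - mu):
  Sigma^{-1} · (x - mu) = (0.1935, -0.3387).
  (x - mu)^T · [Sigma^{-1} · (x - mu)] = (3)·(0.1935) + (-3)·(-0.3387) = 1.5968.

Step 4 — take square root: d = √(1.5968) ≈ 1.2636.

d(x, mu) = √(1.5968) ≈ 1.2636


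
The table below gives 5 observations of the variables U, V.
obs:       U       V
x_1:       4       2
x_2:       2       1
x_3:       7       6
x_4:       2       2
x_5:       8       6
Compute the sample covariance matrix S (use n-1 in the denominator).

Step 1 — column means:
  mean(U) = (4 + 2 + 7 + 2 + 8) / 5 = 23/5 = 4.6
  mean(V) = (2 + 1 + 6 + 2 + 6) / 5 = 17/5 = 3.4

Step 2 — sample covariance S[i,j] = (1/(n-1)) · Σ_k (x_{k,i} - mean_i) · (x_{k,j} - mean_j), with n-1 = 4.
  S[U,U] = ((-0.6)·(-0.6) + (-2.6)·(-2.6) + (2.4)·(2.4) + (-2.6)·(-2.6) + (3.4)·(3.4)) / 4 = 31.2/4 = 7.8
  S[U,V] = ((-0.6)·(-1.4) + (-2.6)·(-2.4) + (2.4)·(2.6) + (-2.6)·(-1.4) + (3.4)·(2.6)) / 4 = 25.8/4 = 6.45
  S[V,V] = ((-1.4)·(-1.4) + (-2.4)·(-2.4) + (2.6)·(2.6) + (-1.4)·(-1.4) + (2.6)·(2.6)) / 4 = 23.2/4 = 5.8

S is symmetric (S[j,i] = S[i,j]). Assembling:

S = [[7.8, 6.45],
 [6.45, 5.8]]


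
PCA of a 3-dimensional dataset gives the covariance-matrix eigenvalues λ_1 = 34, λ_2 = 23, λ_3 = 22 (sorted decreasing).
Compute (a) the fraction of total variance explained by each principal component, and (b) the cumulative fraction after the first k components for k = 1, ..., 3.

Step 1 — total variance = trace(Sigma) = Σ λ_i = 34 + 23 + 22 = 79.

Step 2 — fraction explained by component i = λ_i / Σ λ:
  PC1: 34/79 = 0.4304
  PC2: 23/79 = 0.2911
  PC3: 22/79 = 0.2785

Step 3 — cumulative fraction after k components = (λ_1 + ... + λ_k) / Σ λ:
  k = 1: 34/79 = 0.4304
  k = 2: (34 + 23)/79 = 57/79 = 0.7215
  k = 3: (34 + 23 + 22)/79 = 79/79 = 1

Summary (fraction, with percent):

explained: PC1 0.4304 (43.04%), PC2 0.2911 (29.11%), PC3 0.2785 (27.85%);  cumulative: 0.4304, 0.7215, 1


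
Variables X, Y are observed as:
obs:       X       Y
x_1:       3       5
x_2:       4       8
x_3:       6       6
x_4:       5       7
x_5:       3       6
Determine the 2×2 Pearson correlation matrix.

Step 1 — column means:
  mean(X) = (3 + 4 + 6 + 5 + 3) / 5 = 21/5 = 4.2
  mean(Y) = (5 + 8 + 6 + 7 + 6) / 5 = 32/5 = 6.4

Step 2 — sample variances and covariances s[i,j] = (1/(n-1)) · Σ_k (x_{k,i} - mean_i) · (x_{k,j} - mean_j), with n-1 = 4:
  s[X,X] = ((-1.2)·(-1.2) + (-0.2)·(-0.2) + (1.8)·(1.8) + (0.8)·(0.8) + (-1.2)·(-1.2)) / 4 = 6.8/4 = 1.7
  s[X,Y] = ((-1.2)·(-1.4) + (-0.2)·(1.6) + (1.8)·(-0.4) + (0.8)·(0.6) + (-1.2)·(-0.4)) / 4 = 1.6/4 = 0.4
  s[Y,Y] = ((-1.4)·(-1.4) + (1.6)·(1.6) + (-0.4)·(-0.4) + (0.6)·(0.6) + (-0.4)·(-0.4)) / 4 = 5.2/4 = 1.3
  Sample standard deviations s_i = √(s[i,i]):
  s(X) = √(1.7) = 1.3038
  s(Y) = √(1.3) = 1.1402

Step 3 — r_{ij} = s_{ij} / (s_i · s_j):
  r[X,X] = 1 (diagonal).
  r[X,Y] = 0.4 / (1.3038 · 1.1402) = 0.4 / 1.4866 = 0.2691
  r[Y,Y] = 1 (diagonal).

R is symmetric with unit diagonal. Assembling:

R = [[1, 0.2691],
 [0.2691, 1]]


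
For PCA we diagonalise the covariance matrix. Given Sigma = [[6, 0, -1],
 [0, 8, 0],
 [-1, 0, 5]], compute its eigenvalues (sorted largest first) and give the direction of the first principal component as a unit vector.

Step 1 — characteristic polynomial p(λ) = det(λI - Sigma) = λ³ - tr·λ² + c_1·λ - det, where tr = trace, c_1 = sum of the principal 2×2 minors, det = det(Sigma):
  tr = 6 + 8 + 5 = 19,
  c_1 = (6·8 - (0)²) + (6·5 - (-1)²) + (8·5 - (0)²) = 48 + 29 + 40 = 117,
  det = 6·(8·5 - (0)²) - (0)·((0)·5 - (0)·(-1)) + (-1)·((0)·(0) - 8·(-1)) = 6·(40) - (0)·(0) + (-1)·(8) = 232.
  So p(λ) = λ³ - 19λ² + 117λ - 232.
Step 2 — look for an integer root (rational root theorem: any rational root is an integer divisor of 232). Testing λ = 8:
  p(8) = 512 - 1216 + 936 - 232 = 0  ✓
  Dividing out (λ - 8): p(λ) = (λ - 8)(λ² - 11λ + 29).
Step 3 — remaining eigenvalues from the quadratic λ² - 11λ + 29 = 0:
  Δ = 11² - 4·29 = 121 - 116 = 5,  λ = (11 ± √5)/2 = (11 ± 2.2361)/2 ≈ 6.618 or 4.382.
  Sorted: λ_1 = 8,  λ_2 = 6.618,  λ_3 = 4.382  (check: sum = 19 = tr ✓).

Step 4 — unit eigenvector for λ_1 = 8: v spans the null space of (Sigma - λ_1 I), whose rows are
  r_1 = (-2, 0, -1),  r_2 = (0, 0, 0),  r_3 = (-1, 0, -3).
  v is orthogonal to every row, so take v ∝ r_1 × r_3 = ((0)·(-3) - (-1)·(0), (-1)·(-1) - (-2)·(-3), (-2)·(0) - (0)·(-1)) = (0, -5, 0).
  Rescale (divide by 5; multiply by -1 so the first nonzero entry is positive): u = (0, 1, 0).
  ||u|| = √((0)² + (1)² + (0)²) = √(1) = 1,  v_1 = u/||u|| ≈ (0, 1, 0) (||v_1|| = 1).

λ_1 = 8,  λ_2 = 6.618,  λ_3 = 4.382;  v_1 ≈ (0, 1, 0)


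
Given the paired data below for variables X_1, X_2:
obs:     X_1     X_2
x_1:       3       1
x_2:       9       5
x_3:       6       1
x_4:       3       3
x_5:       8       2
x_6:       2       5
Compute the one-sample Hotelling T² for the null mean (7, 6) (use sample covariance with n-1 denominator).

Step 1 — sample mean vector:
  mean(X_1) = (3 + 9 + 6 + 3 + 8 + 2) / 6 = 31/6 = 5.1667
  mean(X_2) = (1 + 5 + 1 + 3 + 2 + 5) / 6 = 17/6 = 2.8333
  x̄ = (5.1667, 2.8333),  deviation x̄ - mu_0 = (5.1667, 2.8333) - (7, 6) = (-1.8333, -3.1667).

Step 2 — sample covariance matrix, S[i,j] = (1/(n-1)) · Σ_k (x_{k,i} - mean_i) · (x_{k,j} - mean_j), divisor n-1 = 5:
  S[X_1,X_1] = ((-2.1667)·(-2.1667) + (3.8333)·(3.8333) + (0.8333)·(0.8333) + (-2.1667)·(-2.1667) + (2.8333)·(2.8333) + (-3.1667)·(-3.1667)) / 5 = 42.8333/5 = 8.5667
  S[X_1,X_2] = ((-2.1667)·(-1.8333) + (3.8333)·(2.1667) + (0.8333)·(-1.8333) + (-2.1667)·(0.1667) + (2.8333)·(-0.8333) + (-3.1667)·(2.1667)) / 5 = 1.1667/5 = 0.2333
  S[X_2,X_2] = ((-1.8333)·(-1.8333) + (2.1667)·(2.1667) + (-1.8333)·(-1.8333) + (0.1667)·(0.1667) + (-0.8333)·(-0.8333) + (2.1667)·(2.1667)) / 5 = 16.8333/5 = 3.3667
  S = [[8.5667, 0.2333],
 [0.2333, 3.3667]].

Step 3 — invert S. det(S) = 8.5667·3.3667 - (0.2333)² = 28.7867.
  S^{-1} = (1/det) · [[d, -b], [-b, a]] = [[0.117, -0.0081],
 [-0.0081, 0.2976]].

Step 4 — quadratic form (x̄ - mu_0)^T · S^{-1} · (x̄ - mu_0):
  S^{-1} · (x̄ - mu_0) = (-0.1887, -0.9275),
  (x̄ - mu_0)^T · [...] = (-1.8333)·(-0.1887) + (-3.1667)·(-0.9275) = 3.2832.

Step 5 — scale by n: T² = 6 · 3.2832 = 19.6989.

T² ≈ 19.6989


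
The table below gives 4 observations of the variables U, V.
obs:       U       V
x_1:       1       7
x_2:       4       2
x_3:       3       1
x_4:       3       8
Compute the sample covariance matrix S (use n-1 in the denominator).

Step 1 — column means:
  mean(U) = (1 + 4 + 3 + 3) / 4 = 11/4 = 2.75
  mean(V) = (7 + 2 + 1 + 8) / 4 = 18/4 = 4.5

Step 2 — sample covariance S[i,j] = (1/(n-1)) · Σ_k (x_{k,i} - mean_i) · (x_{k,j} - mean_j), with n-1 = 3.
  S[U,U] = ((-1.75)·(-1.75) + (1.25)·(1.25) + (0.25)·(0.25) + (0.25)·(0.25)) / 3 = 4.75/3 = 1.5833
  S[U,V] = ((-1.75)·(2.5) + (1.25)·(-2.5) + (0.25)·(-3.5) + (0.25)·(3.5)) / 3 = -7.5/3 = -2.5
  S[V,V] = ((2.5)·(2.5) + (-2.5)·(-2.5) + (-3.5)·(-3.5) + (3.5)·(3.5)) / 3 = 37/3 = 12.3333

S is symmetric (S[j,i] = S[i,j]). Assembling:

S = [[1.5833, -2.5],
 [-2.5, 12.3333]]


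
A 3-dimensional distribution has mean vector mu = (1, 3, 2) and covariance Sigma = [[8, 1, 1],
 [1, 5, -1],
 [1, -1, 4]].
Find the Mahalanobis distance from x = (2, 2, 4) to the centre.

Step 1 — centre the observation: (x - mu) = (1, -1, 2).

Step 2 — invert Sigma (cofactor / det for 3×3, or solve directly):
  Sigma^{-1} = [[0.1348, -0.0355, -0.0426],
 [-0.0355, 0.2199, 0.0638],
 [-0.0426, 0.0638, 0.2766]].

Step 3 — form the quadratic (x - mu)^T · Sigma^{-1} · (x - mu):
  Sigma^{-1} · (x - mu) = (0.0851, -0.1277, 0.4468).
  (x - mu)^T · [Sigma^{-1} · (x - mu)] = (1)·(0.0851) + (-1)·(-0.1277) + (2)·(0.4468) = 1.1064.

Step 4 — take square root: d = √(1.1064) ≈ 1.0518.

d(x, mu) = √(1.1064) ≈ 1.0518


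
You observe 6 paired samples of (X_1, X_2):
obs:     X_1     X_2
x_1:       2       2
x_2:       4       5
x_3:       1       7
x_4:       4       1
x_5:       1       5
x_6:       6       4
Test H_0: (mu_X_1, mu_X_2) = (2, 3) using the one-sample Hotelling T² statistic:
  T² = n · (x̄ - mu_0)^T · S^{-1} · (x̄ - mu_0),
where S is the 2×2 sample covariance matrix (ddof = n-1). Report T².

Step 1 — sample mean vector:
  mean(X_1) = (2 + 4 + 1 + 4 + 1 + 6) / 6 = 18/6 = 3
  mean(X_2) = (2 + 5 + 7 + 1 + 5 + 4) / 6 = 24/6 = 4
  x̄ = (3, 4),  deviation x̄ - mu_0 = (3, 4) - (2, 3) = (1, 1).

Step 2 — sample covariance matrix, S[i,j] = (1/(n-1)) · Σ_k (x_{k,i} - mean_i) · (x_{k,j} - mean_j), divisor n-1 = 5:
  S[X_1,X_1] = ((-1)·(-1) + (1)·(1) + (-2)·(-2) + (1)·(1) + (-2)·(-2) + (3)·(3)) / 5 = 20/5 = 4
  S[X_1,X_2] = ((-1)·(-2) + (1)·(1) + (-2)·(3) + (1)·(-3) + (-2)·(1) + (3)·(0)) / 5 = -8/5 = -1.6
  S[X_2,X_2] = ((-2)·(-2) + (1)·(1) + (3)·(3) + (-3)·(-3) + (1)·(1) + (0)·(0)) / 5 = 24/5 = 4.8
  S = [[4, -1.6],
 [-1.6, 4.8]].

Step 3 — invert S. det(S) = 4·4.8 - (-1.6)² = 16.64.
  S^{-1} = (1/det) · [[d, -b], [-b, a]] = [[0.2885, 0.0962],
 [0.0962, 0.2404]].

Step 4 — quadratic form (x̄ - mu_0)^T · S^{-1} · (x̄ - mu_0):
  S^{-1} · (x̄ - mu_0) = (0.3846, 0.3365),
  (x̄ - mu_0)^T · [...] = (1)·(0.3846) + (1)·(0.3365) = 0.7212.

Step 5 — scale by n: T² = 6 · 0.7212 = 4.3269.

T² ≈ 4.3269


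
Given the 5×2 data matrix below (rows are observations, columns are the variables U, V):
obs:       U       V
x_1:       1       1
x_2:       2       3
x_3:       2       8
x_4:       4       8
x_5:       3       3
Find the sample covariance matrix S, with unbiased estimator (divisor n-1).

Step 1 — column means:
  mean(U) = (1 + 2 + 2 + 4 + 3) / 5 = 12/5 = 2.4
  mean(V) = (1 + 3 + 8 + 8 + 3) / 5 = 23/5 = 4.6

Step 2 — sample covariance S[i,j] = (1/(n-1)) · Σ_k (x_{k,i} - mean_i) · (x_{k,j} - mean_j), with n-1 = 4.
  S[U,U] = ((-1.4)·(-1.4) + (-0.4)·(-0.4) + (-0.4)·(-0.4) + (1.6)·(1.6) + (0.6)·(0.6)) / 4 = 5.2/4 = 1.3
  S[U,V] = ((-1.4)·(-3.6) + (-0.4)·(-1.6) + (-0.4)·(3.4) + (1.6)·(3.4) + (0.6)·(-1.6)) / 4 = 8.8/4 = 2.2
  S[V,V] = ((-3.6)·(-3.6) + (-1.6)·(-1.6) + (3.4)·(3.4) + (3.4)·(3.4) + (-1.6)·(-1.6)) / 4 = 41.2/4 = 10.3

S is symmetric (S[j,i] = S[i,j]). Assembling:

S = [[1.3, 2.2],
 [2.2, 10.3]]


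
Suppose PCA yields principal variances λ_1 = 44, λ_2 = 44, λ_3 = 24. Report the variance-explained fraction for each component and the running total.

Step 1 — total variance = trace(Sigma) = Σ λ_i = 44 + 44 + 24 = 112.

Step 2 — fraction explained by component i = λ_i / Σ λ:
  PC1: 44/112 = 0.3929
  PC2: 44/112 = 0.3929
  PC3: 24/112 = 0.2143

Step 3 — cumulative fraction after k components = (λ_1 + ... + λ_k) / Σ λ:
  k = 1: 44/112 = 0.3929
  k = 2: (44 + 44)/112 = 88/112 = 0.7857
  k = 3: (44 + 44 + 24)/112 = 112/112 = 1

Summary (fraction, with percent):

explained: PC1 0.3929 (39.29%), PC2 0.3929 (39.29%), PC3 0.2143 (21.43%);  cumulative: 0.3929, 0.7857, 1


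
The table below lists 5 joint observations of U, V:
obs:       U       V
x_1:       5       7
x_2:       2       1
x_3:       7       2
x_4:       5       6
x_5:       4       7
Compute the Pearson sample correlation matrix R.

Step 1 — column means:
  mean(U) = (5 + 2 + 7 + 5 + 4) / 5 = 23/5 = 4.6
  mean(V) = (7 + 1 + 2 + 6 + 7) / 5 = 23/5 = 4.6

Step 2 — sample variances and covariances s[i,j] = (1/(n-1)) · Σ_k (x_{k,i} - mean_i) · (x_{k,j} - mean_j), with n-1 = 4:
  s[U,U] = ((0.4)·(0.4) + (-2.6)·(-2.6) + (2.4)·(2.4) + (0.4)·(0.4) + (-0.6)·(-0.6)) / 4 = 13.2/4 = 3.3
  s[U,V] = ((0.4)·(2.4) + (-2.6)·(-3.6) + (2.4)·(-2.6) + (0.4)·(1.4) + (-0.6)·(2.4)) / 4 = 3.2/4 = 0.8
  s[V,V] = ((2.4)·(2.4) + (-3.6)·(-3.6) + (-2.6)·(-2.6) + (1.4)·(1.4) + (2.4)·(2.4)) / 4 = 33.2/4 = 8.3
  Sample standard deviations s_i = √(s[i,i]):
  s(U) = √(3.3) = 1.8166
  s(V) = √(8.3) = 2.881

Step 3 — r_{ij} = s_{ij} / (s_i · s_j):
  r[U,U] = 1 (diagonal).
  r[U,V] = 0.8 / (1.8166 · 2.881) = 0.8 / 5.2335 = 0.1529
  r[V,V] = 1 (diagonal).

R is symmetric with unit diagonal. Assembling:

R = [[1, 0.1529],
 [0.1529, 1]]


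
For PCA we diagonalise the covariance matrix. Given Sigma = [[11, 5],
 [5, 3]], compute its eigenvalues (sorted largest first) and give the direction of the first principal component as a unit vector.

Step 1 — characteristic polynomial of 2×2 Sigma:
  det(Sigma - λI) = λ² - trace · λ + det = 0.
  trace = 11 + 3 = 14, det = 11·3 - (5)² = 8.
Step 2 — discriminant:
  Δ = trace² - 4·det = 196 - 32 = 164.
Step 3 — eigenvalues:
  λ = (trace ± √Δ)/2 = (14 ± 12.8062)/2,
  λ_1 = 13.4031,  λ_2 = 0.5969.

Step 4 — unit eigenvector for λ_1: solve (Sigma - λ_1 I)v = 0. First row:
  (11 - 13.4031)·v_x + (5)·v_y = 0, i.e. (-2.4031)·v_x + (5)·v_y = 0,
  so v ∝ (b, λ_1 - a) = (5, 2.4031) = u.
  ||u|| = √((5)² + (2.4031)²) = √(30.775) ≈ 5.5475,
  v_1 = u/||u|| ≈ (0.9013, 0.4332) (||v_1|| = 1).

λ_1 = 13.4031,  λ_2 = 0.5969;  v_1 ≈ (0.9013, 0.4332)


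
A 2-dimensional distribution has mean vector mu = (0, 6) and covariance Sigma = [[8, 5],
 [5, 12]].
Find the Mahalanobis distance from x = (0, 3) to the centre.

Step 1 — centre the observation: (x - mu) = (0, -3).

Step 2 — invert Sigma. det(Sigma) = 8·12 - (5)² = 71.
  Sigma^{-1} = (1/det) · [[d, -b], [-b, a]] = [[0.169, -0.0704],
 [-0.0704, 0.1127]].

Step 3 — form the quadratic (x - mu)^T · Sigma^{-1} · (x - mu):
  Sigma^{-1} · (x - mu) = (0.2113, -0.338).
  (x - mu)^T · [Sigma^{-1} · (x - mu)] = (0)·(0.2113) + (-3)·(-0.338) = 1.0141.

Step 4 — take square root: d = √(1.0141) ≈ 1.007.

d(x, mu) = √(1.0141) ≈ 1.007


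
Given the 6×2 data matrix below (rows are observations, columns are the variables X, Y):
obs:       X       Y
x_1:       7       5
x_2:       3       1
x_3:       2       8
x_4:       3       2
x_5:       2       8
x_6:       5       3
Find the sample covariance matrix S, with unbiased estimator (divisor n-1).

Step 1 — column means:
  mean(X) = (7 + 3 + 2 + 3 + 2 + 5) / 6 = 22/6 = 3.6667
  mean(Y) = (5 + 1 + 8 + 2 + 8 + 3) / 6 = 27/6 = 4.5

Step 2 — sample covariance S[i,j] = (1/(n-1)) · Σ_k (x_{k,i} - mean_i) · (x_{k,j} - mean_j), with n-1 = 5.
  S[X,X] = ((3.3333)·(3.3333) + (-0.6667)·(-0.6667) + (-1.6667)·(-1.6667) + (-0.6667)·(-0.6667) + (-1.6667)·(-1.6667) + (1.3333)·(1.3333)) / 5 = 19.3333/5 = 3.8667
  S[X,Y] = ((3.3333)·(0.5) + (-0.6667)·(-3.5) + (-1.6667)·(3.5) + (-0.6667)·(-2.5) + (-1.6667)·(3.5) + (1.3333)·(-1.5)) / 5 = -8/5 = -1.6
  S[Y,Y] = ((0.5)·(0.5) + (-3.5)·(-3.5) + (3.5)·(3.5) + (-2.5)·(-2.5) + (3.5)·(3.5) + (-1.5)·(-1.5)) / 5 = 45.5/5 = 9.1

S is symmetric (S[j,i] = S[i,j]). Assembling:

S = [[3.8667, -1.6],
 [-1.6, 9.1]]
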